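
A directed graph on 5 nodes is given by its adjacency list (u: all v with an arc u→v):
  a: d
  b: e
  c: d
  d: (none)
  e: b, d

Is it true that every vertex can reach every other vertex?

There is no directed path from a to c, so the graph is not strongly connected.

No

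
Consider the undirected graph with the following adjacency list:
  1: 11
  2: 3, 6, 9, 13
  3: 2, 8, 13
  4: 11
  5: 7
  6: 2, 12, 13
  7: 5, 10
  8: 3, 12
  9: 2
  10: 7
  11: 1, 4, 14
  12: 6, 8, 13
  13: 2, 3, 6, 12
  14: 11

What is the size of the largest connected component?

Starting from 5 we can reach 5, 7, 10. That is one component of size 3.
Starting from 1 we can reach 1, 4, 11, 14. That is one component of size 4.
Starting from 2 we can reach 2, 3, 6, 8, 9, 12, 13. That is one component of size 7.
The largest has 7 vertices.

7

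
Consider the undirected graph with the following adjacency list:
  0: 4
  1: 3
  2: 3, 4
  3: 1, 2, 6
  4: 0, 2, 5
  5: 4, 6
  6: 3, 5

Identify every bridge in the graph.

The edges on the cycle 2-3-6-5-4-2 are not bridges since each lies on that cycle.
But removing 3-1 disconnects 3 from 1; removing 4-0 disconnects 4 from 0 — these are bridges.

0-4, 1-3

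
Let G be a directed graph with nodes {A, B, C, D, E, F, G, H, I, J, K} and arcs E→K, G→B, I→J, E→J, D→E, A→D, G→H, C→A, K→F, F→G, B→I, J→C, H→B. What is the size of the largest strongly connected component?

{A, B, C, D, E, F, G, H, I, J, K} are all mutually reachable — one SCC of size 11.
The largest has 11 vertices.

11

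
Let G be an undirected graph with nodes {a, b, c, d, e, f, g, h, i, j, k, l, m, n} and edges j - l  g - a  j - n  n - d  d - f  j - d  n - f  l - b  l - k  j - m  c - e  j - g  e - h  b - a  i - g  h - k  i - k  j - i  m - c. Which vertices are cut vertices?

Removing j increases the component count from 1 to 2, so j is a cut vertex.
By contrast removing d leaves 1 component; it is not a cut vertex. No other vertex is a cut vertex either.

j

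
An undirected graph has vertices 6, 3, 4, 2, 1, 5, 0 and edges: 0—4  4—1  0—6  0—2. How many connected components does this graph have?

5 is isolated — a component by itself.
3 is isolated — a component by itself.
Starting from 0 we can reach 0, 1, 2, 4, 6. That is one component of size 5.
Total: 3 components.

3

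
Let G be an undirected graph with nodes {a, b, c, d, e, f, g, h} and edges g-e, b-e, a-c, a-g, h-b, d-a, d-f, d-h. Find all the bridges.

The edges on the cycle d-a-g-e-b-h-d are not bridges since each lies on that cycle.
But removing f-d disconnects f from d; removing a-c disconnects a from c — these are bridges.

a-c, d-f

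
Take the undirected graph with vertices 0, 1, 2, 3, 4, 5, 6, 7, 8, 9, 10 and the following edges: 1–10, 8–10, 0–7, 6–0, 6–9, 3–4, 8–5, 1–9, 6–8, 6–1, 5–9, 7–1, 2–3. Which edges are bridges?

2-3, 3-4

The edges on the cycle 6-0-7-1-10-8-6 are not bridges since each lies on that cycle.
But removing 2–3 disconnects 2 from 3; removing 3–4 disconnects 3 from 4 — these are bridges.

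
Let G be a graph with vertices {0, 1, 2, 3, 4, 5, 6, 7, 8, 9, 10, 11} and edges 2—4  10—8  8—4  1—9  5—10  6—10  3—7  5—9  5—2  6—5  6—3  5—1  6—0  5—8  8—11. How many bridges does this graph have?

The edges on the cycle 5-1-9-5 are not bridges since each lies on that cycle.
But removing 0—6 disconnects 0 from 6; removing 7—3 disconnects 7 from 3; removing 3—6 disconnects 3 from 6; removing 11—8 disconnects 11 from 8 — these are bridges.
That makes 4 bridges.

4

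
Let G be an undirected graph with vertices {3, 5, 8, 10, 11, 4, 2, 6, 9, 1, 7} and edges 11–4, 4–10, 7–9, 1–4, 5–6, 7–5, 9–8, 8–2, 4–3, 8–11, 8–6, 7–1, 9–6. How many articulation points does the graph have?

Removing 4 increases the component count from 1 to 3, so 4 is a cut vertex.
Removing 8 increases the component count from 1 to 2, so 8 is a cut vertex.
By contrast removing 2 leaves 1 component; it is not a cut vertex. No other vertex is a cut vertex either.

2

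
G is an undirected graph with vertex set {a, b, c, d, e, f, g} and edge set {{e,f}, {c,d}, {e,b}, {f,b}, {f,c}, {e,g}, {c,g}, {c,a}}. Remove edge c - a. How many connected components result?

Before removal there is 1 component.
c - a is a bridge — removing it separates c's side from a's side.
After removal: 2 components.

2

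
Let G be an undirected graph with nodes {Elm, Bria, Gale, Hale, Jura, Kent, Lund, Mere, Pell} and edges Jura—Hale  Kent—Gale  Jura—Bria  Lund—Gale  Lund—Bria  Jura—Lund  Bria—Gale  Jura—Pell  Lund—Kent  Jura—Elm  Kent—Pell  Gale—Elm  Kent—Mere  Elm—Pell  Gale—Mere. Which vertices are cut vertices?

Jura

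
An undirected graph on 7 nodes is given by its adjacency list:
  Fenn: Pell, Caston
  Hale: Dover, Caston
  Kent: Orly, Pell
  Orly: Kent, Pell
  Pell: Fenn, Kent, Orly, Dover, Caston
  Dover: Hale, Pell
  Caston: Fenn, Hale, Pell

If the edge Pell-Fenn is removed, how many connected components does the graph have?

1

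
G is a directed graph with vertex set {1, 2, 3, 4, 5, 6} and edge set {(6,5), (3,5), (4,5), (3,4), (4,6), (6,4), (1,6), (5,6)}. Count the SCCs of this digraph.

{4, 5, 6} are all mutually reachable — one SCC of size 3.
{2} is an SCC by itself.
{1} is an SCC by itself.
{3} is an SCC by itself.
That gives 4 strongly connected components.

4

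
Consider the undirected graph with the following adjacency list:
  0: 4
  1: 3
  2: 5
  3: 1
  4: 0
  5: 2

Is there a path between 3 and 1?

From 3 we can reach 1, 3, which includes 1.

Yes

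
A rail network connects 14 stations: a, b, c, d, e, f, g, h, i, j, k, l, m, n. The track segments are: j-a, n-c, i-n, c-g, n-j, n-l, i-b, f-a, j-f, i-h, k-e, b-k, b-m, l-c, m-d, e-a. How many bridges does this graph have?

4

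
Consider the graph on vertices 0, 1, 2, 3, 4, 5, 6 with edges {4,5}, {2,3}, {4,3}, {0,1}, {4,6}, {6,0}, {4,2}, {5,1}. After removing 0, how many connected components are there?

1

With 0 gone, the remaining components are: {1, 2, 3, 4, 5, 6}.
That is 1 component.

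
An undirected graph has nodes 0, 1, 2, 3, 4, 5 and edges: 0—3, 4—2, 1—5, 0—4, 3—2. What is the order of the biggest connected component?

Starting from 1 we can reach 1, 5. That is one component of size 2.
Starting from 0 we can reach 0, 2, 3, 4. That is one component of size 4.
The largest has 4 vertices.

4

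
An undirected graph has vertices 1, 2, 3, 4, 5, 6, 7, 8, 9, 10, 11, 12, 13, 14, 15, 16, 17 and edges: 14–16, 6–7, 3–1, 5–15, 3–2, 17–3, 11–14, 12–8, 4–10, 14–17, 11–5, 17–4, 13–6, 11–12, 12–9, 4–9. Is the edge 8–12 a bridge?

Yes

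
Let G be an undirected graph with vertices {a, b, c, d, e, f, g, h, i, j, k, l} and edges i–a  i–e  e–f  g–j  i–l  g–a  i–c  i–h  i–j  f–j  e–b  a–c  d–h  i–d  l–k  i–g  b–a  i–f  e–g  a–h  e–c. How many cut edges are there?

The edges on the cycle i-e-f-i are not bridges since each lies on that cycle.
But removing i–l disconnects i from l; removing k–l disconnects k from l — these are bridges.
That makes 2 bridges.

2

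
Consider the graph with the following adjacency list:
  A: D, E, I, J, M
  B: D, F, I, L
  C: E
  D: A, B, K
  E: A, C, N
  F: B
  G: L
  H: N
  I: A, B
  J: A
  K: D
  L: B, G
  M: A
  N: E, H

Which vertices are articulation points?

A, B, D, E, L, N

Removing A increases the component count from 1 to 4, so A is a cut vertex.
Removing B increases the component count from 1 to 3, so B is a cut vertex.
Removing D increases the component count from 1 to 2, so D is a cut vertex.
Likewise E, L, N are cut vertices.
By contrast removing G leaves 1 component; it is not a cut vertex. No other vertex is a cut vertex either.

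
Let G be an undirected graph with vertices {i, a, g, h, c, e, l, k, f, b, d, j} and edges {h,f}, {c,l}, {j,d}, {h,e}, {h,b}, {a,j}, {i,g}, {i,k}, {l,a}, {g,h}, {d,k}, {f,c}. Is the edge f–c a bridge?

After removing f–c, the path f-h-g-i-k-d-j-a-l-c still connects them, so the edge is not a bridge.

No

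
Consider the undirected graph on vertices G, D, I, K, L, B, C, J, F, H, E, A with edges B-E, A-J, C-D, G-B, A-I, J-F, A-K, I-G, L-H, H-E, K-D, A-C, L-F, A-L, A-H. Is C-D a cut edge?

No

After removing C-D, the path C-A-K-D still connects them, so the edge is not a bridge.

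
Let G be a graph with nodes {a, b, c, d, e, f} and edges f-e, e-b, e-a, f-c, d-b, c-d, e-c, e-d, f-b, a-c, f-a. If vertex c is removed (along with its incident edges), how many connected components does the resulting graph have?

1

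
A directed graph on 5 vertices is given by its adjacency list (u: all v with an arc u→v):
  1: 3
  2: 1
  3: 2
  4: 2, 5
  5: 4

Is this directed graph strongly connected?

There is no directed path from 2 to 4, so the graph is not strongly connected.

No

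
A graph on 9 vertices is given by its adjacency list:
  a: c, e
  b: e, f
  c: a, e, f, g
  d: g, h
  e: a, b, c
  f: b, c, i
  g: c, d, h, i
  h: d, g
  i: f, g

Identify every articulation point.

g

Removing g increases the component count from 1 to 2, so g is a cut vertex.
By contrast removing h leaves 1 component; it is not a cut vertex. No other vertex is a cut vertex either.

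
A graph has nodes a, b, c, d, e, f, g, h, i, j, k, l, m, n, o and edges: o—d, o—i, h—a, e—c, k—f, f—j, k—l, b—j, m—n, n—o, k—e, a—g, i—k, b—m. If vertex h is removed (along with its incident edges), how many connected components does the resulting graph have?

With h gone, the remaining components are: {a, g}; {b, c, d, e, f, i, j, k, l, m, n, o}.
That is 2 components.

2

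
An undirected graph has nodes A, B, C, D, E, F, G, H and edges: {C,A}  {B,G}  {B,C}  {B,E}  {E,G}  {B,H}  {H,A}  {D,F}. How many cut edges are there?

1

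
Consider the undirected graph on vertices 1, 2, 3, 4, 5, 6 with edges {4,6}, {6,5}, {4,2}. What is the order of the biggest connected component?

4

3 is isolated — a component by itself.
1 is isolated — a component by itself.
Starting from 2 we can reach 2, 4, 5, 6. That is one component of size 4.
The largest has 4 vertices.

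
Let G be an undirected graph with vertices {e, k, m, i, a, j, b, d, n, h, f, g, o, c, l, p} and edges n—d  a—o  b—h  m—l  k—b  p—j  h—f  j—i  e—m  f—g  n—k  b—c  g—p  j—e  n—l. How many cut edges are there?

The edges on the cycle n-k-b-h-f-g-p-j-e-m-l-n are not bridges since each lies on that cycle.
But removing n—d disconnects n from d; removing i—j disconnects i from j; removing a—o disconnects a from o; removing b—c disconnects b from c — these are bridges.
That makes 4 bridges.

4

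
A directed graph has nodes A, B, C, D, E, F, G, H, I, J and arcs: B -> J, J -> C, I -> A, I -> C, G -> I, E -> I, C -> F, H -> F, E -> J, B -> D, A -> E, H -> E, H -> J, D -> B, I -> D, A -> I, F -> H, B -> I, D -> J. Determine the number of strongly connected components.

2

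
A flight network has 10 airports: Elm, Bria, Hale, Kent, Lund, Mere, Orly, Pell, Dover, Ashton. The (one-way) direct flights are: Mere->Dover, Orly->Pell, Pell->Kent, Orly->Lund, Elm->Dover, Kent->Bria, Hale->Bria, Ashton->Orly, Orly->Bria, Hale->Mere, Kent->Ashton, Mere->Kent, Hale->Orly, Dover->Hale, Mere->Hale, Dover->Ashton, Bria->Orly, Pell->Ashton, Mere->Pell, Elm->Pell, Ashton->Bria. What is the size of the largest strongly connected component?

5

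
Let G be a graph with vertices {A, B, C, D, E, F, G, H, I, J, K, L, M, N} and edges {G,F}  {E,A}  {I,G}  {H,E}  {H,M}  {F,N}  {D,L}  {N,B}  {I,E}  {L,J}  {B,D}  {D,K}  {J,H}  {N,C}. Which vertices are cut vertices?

D, E, H, N

Removing D increases the component count from 1 to 2, so D is a cut vertex.
Removing E increases the component count from 1 to 2, so E is a cut vertex.
Removing H increases the component count from 1 to 2, so H is a cut vertex.
Likewise N is a cut vertex.
By contrast removing G leaves 1 component; it is not a cut vertex. No other vertex is a cut vertex either.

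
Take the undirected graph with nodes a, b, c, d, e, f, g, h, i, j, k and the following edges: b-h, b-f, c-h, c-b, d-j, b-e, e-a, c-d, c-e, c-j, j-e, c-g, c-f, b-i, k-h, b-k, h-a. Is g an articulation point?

No

Deleting g leaves 1 component (was 1), so g is not a cut vertex.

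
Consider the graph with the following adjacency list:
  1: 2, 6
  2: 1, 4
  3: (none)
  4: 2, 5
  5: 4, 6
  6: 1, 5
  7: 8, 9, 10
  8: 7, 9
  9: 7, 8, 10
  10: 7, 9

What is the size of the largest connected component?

3 is isolated — a component by itself.
Starting from 7 we can reach 7, 8, 9, 10. That is one component of size 4.
Starting from 1 we can reach 1, 2, 4, 5, 6. That is one component of size 5.
The largest has 5 vertices.

5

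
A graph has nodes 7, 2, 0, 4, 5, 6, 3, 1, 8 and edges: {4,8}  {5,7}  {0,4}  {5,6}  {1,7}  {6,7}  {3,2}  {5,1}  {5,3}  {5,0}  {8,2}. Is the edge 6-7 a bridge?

No

After removing 6-7, the path 6-5-7 still connects them, so the edge is not a bridge.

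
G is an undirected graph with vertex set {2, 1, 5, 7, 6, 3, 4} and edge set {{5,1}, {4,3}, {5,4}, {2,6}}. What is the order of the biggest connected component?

7 is isolated — a component by itself.
Starting from 2 we can reach 2, 6. That is one component of size 2.
Starting from 1 we can reach 1, 3, 4, 5. That is one component of size 4.
The largest has 4 vertices.

4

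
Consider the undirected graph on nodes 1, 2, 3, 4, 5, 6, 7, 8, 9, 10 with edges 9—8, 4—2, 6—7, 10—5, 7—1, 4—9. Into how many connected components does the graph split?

3 is isolated — a component by itself.
Starting from 5 we can reach 5, 10. That is one component of size 2.
Starting from 1 we can reach 1, 6, 7. That is one component of size 3.
Starting from 2 we can reach 2, 4, 8, 9. That is one component of size 4.
Total: 4 components.

4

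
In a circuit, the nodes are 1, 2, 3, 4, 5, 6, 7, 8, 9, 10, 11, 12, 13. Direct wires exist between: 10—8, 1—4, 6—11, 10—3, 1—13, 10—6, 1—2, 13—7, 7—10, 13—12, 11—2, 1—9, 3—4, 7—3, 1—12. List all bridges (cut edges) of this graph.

1-9, 10-8

The edges on the cycle 1-13-7-10-6-11-2-1 are not bridges since each lies on that cycle.
But removing 8—10 disconnects 8 from 10; removing 9—1 disconnects 9 from 1 — these are bridges.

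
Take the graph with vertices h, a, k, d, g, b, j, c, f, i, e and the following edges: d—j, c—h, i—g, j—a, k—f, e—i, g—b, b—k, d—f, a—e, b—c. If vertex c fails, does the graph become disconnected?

Deleting c raises the number of components from 1 to 2, so c is a cut vertex.

Yes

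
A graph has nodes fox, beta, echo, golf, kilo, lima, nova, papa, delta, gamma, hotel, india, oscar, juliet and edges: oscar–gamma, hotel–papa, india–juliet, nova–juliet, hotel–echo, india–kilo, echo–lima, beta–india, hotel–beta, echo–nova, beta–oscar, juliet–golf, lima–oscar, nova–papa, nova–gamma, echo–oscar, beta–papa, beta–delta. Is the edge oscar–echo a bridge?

After removing oscar–echo, the path oscar-lima-echo still connects them, so the edge is not a bridge.

No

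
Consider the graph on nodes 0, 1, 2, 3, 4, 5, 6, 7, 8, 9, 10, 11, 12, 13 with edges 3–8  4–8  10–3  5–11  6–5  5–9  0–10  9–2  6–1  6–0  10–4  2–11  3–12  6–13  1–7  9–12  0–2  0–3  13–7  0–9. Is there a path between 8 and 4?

Yes

From 8 we can reach 0, 1, 2, 3, 4, 5, 6, 7, 8, 9, 10, 11, 12, 13, which includes 4.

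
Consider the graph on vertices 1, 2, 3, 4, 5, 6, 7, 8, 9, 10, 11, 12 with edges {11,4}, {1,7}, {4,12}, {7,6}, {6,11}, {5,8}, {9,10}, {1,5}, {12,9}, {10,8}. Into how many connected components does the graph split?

3

2 is isolated — a component by itself.
3 is isolated — a component by itself.
Starting from 1 we can reach 1, 4, 5, 6, 7, 8, 9, 10, 11, 12. That is one component of size 10.
Total: 3 components.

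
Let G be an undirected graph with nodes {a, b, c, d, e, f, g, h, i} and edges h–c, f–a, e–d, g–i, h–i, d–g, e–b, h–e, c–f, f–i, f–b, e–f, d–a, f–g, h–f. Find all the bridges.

none

The edges on the cycle h-c-f-h are not bridges since each lies on that cycle.
Every edge lies on some cycle, so there are no bridges.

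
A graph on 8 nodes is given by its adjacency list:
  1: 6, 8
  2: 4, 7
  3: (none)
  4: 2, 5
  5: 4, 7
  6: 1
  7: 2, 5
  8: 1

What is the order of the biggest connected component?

3 is isolated — a component by itself.
Starting from 1 we can reach 1, 6, 8. That is one component of size 3.
Starting from 2 we can reach 2, 4, 5, 7. That is one component of size 4.
The largest has 4 vertices.

4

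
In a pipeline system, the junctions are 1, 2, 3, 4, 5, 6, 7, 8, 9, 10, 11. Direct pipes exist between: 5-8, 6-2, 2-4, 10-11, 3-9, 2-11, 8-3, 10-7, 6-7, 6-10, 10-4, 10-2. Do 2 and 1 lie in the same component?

The component containing 2 is {2, 4, 6, 7, 10, 11}, and 1 is not in it.

No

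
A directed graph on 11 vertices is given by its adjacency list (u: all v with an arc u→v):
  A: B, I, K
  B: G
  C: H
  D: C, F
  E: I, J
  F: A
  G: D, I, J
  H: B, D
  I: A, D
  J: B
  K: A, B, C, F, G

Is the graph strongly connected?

No

There is no directed path from I to E, so the graph is not strongly connected.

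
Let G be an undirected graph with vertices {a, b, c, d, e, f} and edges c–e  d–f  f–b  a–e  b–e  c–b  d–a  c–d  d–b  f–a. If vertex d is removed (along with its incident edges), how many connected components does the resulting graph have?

1

With d gone, the remaining components are: {a, b, c, e, f}.
That is 1 component.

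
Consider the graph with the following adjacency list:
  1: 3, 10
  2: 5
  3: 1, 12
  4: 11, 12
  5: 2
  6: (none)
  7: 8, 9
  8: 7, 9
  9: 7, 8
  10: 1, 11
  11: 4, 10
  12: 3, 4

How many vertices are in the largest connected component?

6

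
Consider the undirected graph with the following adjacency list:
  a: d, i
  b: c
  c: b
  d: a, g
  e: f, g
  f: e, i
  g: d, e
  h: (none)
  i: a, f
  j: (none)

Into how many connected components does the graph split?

4

j is isolated — a component by itself.
h is isolated — a component by itself.
Starting from b we can reach b, c. That is one component of size 2.
Starting from a we can reach a, d, e, f, g, i. That is one component of size 6.
Total: 4 components.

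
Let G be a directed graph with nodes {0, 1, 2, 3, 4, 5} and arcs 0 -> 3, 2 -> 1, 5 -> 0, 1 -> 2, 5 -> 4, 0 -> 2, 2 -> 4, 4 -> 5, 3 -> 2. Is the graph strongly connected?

From 5 we can reach every vertex (0, 1, 2, 3, 4, 5), and every vertex can reach 5 (0, 1, 2, 3, 4, 5). So the whole graph is one strongly connected component.

Yes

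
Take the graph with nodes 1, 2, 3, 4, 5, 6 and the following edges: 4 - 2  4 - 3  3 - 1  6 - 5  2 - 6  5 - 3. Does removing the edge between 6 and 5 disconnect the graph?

After removing 6 - 5, the path 6-2-4-3-5 still connects them, so the edge is not a bridge.

No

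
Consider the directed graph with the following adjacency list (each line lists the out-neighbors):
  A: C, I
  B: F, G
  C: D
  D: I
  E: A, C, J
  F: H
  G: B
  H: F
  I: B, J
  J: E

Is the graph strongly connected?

No

There is no directed path from G to I, so the graph is not strongly connected.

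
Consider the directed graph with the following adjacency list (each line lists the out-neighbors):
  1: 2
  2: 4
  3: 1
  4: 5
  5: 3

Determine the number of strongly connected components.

{1, 2, 3, 4, 5} are all mutually reachable — one SCC of size 5.
That gives 1 strongly connected component.

1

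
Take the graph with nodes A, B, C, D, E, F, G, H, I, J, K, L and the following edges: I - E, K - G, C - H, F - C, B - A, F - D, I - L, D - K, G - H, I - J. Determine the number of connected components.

3

Starting from A we can reach A, B. That is one component of size 2.
Starting from E we can reach E, I, J, L. That is one component of size 4.
Starting from C we can reach C, D, F, G, H, K. That is one component of size 6.
Total: 3 components.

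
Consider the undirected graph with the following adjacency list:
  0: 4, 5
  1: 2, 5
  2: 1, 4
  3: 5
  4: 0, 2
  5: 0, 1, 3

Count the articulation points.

Removing 5 increases the component count from 1 to 2, so 5 is a cut vertex.
By contrast removing 1 leaves 1 component; it is not a cut vertex. No other vertex is a cut vertex either.

1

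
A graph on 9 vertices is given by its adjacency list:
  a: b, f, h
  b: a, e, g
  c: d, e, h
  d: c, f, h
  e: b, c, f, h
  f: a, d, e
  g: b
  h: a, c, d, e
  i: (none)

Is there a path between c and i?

No

The component containing c is {a, b, c, d, e, f, g, h}, and i is not in it.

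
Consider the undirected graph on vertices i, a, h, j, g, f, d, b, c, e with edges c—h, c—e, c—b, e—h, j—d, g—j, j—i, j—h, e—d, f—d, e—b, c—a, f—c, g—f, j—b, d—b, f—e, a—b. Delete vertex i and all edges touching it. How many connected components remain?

1

With i gone, the remaining components are: {a, b, c, d, e, f, g, h, j}.
That is 1 component.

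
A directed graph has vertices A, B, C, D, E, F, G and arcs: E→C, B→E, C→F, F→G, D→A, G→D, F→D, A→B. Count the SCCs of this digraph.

1

{A, B, C, D, E, F, G} are all mutually reachable — one SCC of size 7.
That gives 1 strongly connected component.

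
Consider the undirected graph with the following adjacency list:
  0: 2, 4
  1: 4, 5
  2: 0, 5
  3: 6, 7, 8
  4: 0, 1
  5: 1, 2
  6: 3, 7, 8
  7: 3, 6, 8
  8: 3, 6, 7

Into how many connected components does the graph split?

Starting from 3 we can reach 3, 6, 7, 8. That is one component of size 4.
Starting from 0 we can reach 0, 1, 2, 4, 5. That is one component of size 5.
Total: 2 components.

2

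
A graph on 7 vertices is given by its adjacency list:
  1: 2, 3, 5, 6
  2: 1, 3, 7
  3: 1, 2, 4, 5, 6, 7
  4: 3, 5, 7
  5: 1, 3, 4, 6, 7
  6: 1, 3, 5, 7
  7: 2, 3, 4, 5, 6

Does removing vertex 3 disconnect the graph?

No

Deleting 3 leaves 1 component (was 1) (its neighbors 1, 2, 4, 5, 6, 7 remain connected to each other), so 3 is not a cut vertex.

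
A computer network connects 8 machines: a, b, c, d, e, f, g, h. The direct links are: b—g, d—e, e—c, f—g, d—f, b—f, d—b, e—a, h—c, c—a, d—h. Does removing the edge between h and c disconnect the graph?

No

After removing h—c, the path h-d-e-c still connects them, so the edge is not a bridge.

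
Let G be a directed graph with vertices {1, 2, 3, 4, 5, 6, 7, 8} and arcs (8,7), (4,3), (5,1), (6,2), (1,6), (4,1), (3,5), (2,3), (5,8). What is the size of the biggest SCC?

5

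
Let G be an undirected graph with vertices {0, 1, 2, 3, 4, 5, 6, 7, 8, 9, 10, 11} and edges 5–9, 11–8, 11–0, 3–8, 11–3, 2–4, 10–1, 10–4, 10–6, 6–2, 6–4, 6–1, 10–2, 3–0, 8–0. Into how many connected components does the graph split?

4

7 is isolated — a component by itself.
Starting from 5 we can reach 5, 9. That is one component of size 2.
Starting from 0 we can reach 0, 3, 8, 11. That is one component of size 4.
Starting from 1 we can reach 1, 2, 4, 6, 10. That is one component of size 5.
Total: 4 components.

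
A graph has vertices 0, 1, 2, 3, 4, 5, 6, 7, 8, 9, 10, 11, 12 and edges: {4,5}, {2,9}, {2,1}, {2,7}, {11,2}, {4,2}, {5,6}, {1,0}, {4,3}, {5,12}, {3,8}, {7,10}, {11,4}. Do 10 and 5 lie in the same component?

Yes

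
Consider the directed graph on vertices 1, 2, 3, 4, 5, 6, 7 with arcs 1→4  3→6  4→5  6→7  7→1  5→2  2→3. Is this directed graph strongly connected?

From 5 we can reach every vertex (1, 2, 3, 4, 5, 6, 7), and every vertex can reach 5 (1, 2, 3, 4, 5, 6, 7). So the whole graph is one strongly connected component.

Yes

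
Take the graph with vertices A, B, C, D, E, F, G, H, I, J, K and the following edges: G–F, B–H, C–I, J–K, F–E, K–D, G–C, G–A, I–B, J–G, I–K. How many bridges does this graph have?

The edges on the cycle J-G-C-I-K-J are not bridges since each lies on that cycle.
But removing G–F disconnects G from F; removing E–F disconnects E from F; removing K–D disconnects K from D; removing B–H disconnects B from H — these are bridges.
In total 6 edges are bridges.

6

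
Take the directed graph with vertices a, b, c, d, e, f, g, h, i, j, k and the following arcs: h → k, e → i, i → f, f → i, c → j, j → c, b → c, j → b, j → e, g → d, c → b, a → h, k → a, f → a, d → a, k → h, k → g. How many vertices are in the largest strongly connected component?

5

{a, d, g, h, k} are all mutually reachable — one SCC of size 5.
{b, c, j} are all mutually reachable — one SCC of size 3.
{f, i} are all mutually reachable — one SCC of size 2.
{e} is an SCC by itself.
The largest has 5 vertices.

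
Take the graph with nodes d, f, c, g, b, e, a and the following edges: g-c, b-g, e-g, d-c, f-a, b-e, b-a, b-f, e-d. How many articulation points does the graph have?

1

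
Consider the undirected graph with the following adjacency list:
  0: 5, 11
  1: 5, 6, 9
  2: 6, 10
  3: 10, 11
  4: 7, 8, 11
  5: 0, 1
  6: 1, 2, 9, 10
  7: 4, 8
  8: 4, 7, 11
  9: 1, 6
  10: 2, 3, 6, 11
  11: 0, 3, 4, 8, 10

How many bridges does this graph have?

0

The edges on the cycle 11-4-7-8-11 are not bridges since each lies on that cycle.
Every edge lies on some cycle, so there are no bridges.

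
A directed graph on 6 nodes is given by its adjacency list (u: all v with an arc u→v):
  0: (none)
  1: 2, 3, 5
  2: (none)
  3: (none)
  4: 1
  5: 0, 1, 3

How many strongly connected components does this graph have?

{1, 5} are all mutually reachable — one SCC of size 2.
{0} is an SCC by itself.
{4} is an SCC by itself.
{2} is an SCC by itself.
{3} is an SCC by itself.
That gives 5 strongly connected components.

5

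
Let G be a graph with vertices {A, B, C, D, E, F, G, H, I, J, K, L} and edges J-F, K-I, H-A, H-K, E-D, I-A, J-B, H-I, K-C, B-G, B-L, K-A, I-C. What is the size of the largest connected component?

5

Starting from D we can reach D, E. That is one component of size 2.
Starting from B we can reach B, F, G, J, L. That is one component of size 5.
Starting from A we can reach A, C, H, I, K. That is one component of size 5.
The largest has 5 vertices.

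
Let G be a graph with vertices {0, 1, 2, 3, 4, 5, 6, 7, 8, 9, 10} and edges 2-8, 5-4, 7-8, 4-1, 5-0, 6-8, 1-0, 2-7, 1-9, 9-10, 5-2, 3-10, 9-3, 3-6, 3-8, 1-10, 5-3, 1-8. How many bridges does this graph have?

The edges on the cycle 1-9-10-1 are not bridges since each lies on that cycle.
Every edge lies on some cycle, so there are no bridges.

0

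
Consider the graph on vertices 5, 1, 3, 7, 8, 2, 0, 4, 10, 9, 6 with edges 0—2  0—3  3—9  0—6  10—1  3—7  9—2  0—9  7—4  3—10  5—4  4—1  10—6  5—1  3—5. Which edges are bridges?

The edges on the cycle 0-3-10-6-0 are not bridges since each lies on that cycle.
Every edge lies on some cycle, so there are no bridges.

none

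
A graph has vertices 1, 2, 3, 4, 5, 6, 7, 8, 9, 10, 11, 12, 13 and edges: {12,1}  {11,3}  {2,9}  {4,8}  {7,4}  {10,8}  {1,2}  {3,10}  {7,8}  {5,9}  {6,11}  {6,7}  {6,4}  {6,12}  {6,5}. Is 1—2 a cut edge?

No

After removing 1—2, the path 1-12-6-5-9-2 still connects them, so the edge is not a bridge.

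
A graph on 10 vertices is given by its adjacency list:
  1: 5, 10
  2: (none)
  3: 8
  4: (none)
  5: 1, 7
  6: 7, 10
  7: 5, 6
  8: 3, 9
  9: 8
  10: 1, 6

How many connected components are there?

4 is isolated — a component by itself.
2 is isolated — a component by itself.
Starting from 3 we can reach 3, 8, 9. That is one component of size 3.
Starting from 1 we can reach 1, 5, 6, 7, 10. That is one component of size 5.
Total: 4 components.

4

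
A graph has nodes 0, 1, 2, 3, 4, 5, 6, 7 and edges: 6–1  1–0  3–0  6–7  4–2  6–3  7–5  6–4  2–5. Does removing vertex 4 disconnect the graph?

Deleting 4 leaves 1 component (was 1) (its neighbors 2, 6 remain connected to each other), so 4 is not a cut vertex.

No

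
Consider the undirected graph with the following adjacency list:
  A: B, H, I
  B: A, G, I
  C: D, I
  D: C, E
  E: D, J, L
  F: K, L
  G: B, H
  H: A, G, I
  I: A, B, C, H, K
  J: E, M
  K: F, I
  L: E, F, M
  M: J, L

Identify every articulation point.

I

Removing I increases the component count from 1 to 2, so I is a cut vertex.
By contrast removing D leaves 1 component; it is not a cut vertex. No other vertex is a cut vertex either.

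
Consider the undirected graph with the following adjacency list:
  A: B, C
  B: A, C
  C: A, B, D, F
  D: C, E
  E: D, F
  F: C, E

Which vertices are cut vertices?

C

Removing C increases the component count from 1 to 2, so C is a cut vertex.
By contrast removing E leaves 1 component; it is not a cut vertex. No other vertex is a cut vertex either.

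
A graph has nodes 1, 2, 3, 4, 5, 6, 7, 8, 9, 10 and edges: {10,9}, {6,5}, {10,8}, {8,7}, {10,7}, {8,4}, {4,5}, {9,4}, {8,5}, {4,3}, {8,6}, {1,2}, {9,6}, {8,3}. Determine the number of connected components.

Starting from 1 we can reach 1, 2. That is one component of size 2.
Starting from 3 we can reach 3, 4, 5, 6, 7, 8, 9, 10. That is one component of size 8.
Total: 2 components.

2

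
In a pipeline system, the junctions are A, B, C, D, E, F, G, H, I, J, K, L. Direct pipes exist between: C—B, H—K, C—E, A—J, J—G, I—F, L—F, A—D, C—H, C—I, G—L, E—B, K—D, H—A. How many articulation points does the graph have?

Removing C increases the component count from 1 to 2, so C is a cut vertex.
By contrast removing J leaves 1 component; it is not a cut vertex. No other vertex is a cut vertex either.

1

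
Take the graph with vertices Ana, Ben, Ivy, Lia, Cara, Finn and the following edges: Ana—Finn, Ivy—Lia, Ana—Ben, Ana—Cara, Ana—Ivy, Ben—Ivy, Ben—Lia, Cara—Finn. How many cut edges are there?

The edges on the cycle Ana-Cara-Finn-Ana are not bridges since each lies on that cycle.
Every edge lies on some cycle, so there are no bridges.

0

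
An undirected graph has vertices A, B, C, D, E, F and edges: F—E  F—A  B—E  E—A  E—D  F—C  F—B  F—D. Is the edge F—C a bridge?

Yes

Removing F—C leaves no path between F and C: the component count goes from 1 to 2. So it is a bridge.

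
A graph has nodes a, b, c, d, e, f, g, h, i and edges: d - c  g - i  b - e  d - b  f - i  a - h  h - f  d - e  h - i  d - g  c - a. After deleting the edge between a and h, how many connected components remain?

1

a and h are still connected via a-c-d-g-i-h, so the component count stays at 1.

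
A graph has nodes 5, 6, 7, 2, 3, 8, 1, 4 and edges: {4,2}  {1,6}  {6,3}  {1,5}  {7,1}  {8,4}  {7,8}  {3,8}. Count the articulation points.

3

Removing 1 increases the component count from 1 to 2, so 1 is a cut vertex.
Removing 4 increases the component count from 1 to 2, so 4 is a cut vertex.
Removing 8 increases the component count from 1 to 2, so 8 is a cut vertex.
By contrast removing 3 leaves 1 component; it is not a cut vertex. No other vertex is a cut vertex either.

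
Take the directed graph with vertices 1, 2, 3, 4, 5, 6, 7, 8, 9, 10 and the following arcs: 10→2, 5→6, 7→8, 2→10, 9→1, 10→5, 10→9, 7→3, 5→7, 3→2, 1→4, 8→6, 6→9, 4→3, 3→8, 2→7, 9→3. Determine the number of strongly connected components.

{1, 2, 3, 4, 5, 6, 7, 8, 9, 10} are all mutually reachable — one SCC of size 10.
That gives 1 strongly connected component.

1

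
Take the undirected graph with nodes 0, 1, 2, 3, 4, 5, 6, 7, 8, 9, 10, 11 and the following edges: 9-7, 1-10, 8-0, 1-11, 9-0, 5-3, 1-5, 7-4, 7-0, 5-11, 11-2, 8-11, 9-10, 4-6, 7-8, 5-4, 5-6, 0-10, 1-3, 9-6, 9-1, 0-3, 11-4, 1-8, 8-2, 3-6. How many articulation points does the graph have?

0

Removing 7, for instance, still leaves 1 component. No single vertex removal increases the component count — the graph has no articulation points.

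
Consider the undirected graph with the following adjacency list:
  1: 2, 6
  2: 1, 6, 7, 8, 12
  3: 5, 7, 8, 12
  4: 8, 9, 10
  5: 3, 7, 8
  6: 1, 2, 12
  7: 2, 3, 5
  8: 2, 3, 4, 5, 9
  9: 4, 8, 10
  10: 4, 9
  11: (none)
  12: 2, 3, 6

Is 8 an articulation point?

Yes

Deleting 8 raises the number of components from 2 to 3, so 8 is a cut vertex.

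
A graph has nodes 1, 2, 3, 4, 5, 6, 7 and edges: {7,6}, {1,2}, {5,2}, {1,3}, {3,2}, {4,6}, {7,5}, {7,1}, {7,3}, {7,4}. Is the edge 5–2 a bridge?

After removing 5–2, the path 5-7-1-2 still connects them, so the edge is not a bridge.

No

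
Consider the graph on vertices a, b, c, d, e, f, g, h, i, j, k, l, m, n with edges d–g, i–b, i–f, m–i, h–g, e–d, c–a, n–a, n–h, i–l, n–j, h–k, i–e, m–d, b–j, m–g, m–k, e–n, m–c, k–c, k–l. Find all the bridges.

The edges on the cycle i-b-j-n-e-i are not bridges since each lies on that cycle.
But removing i–f disconnects i from f — this is a bridge.

f-i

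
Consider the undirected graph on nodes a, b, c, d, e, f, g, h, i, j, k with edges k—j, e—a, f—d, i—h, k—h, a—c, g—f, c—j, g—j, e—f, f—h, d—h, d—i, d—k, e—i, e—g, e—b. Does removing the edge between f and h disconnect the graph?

No

After removing f—h, the path f-d-h still connects them, so the edge is not a bridge.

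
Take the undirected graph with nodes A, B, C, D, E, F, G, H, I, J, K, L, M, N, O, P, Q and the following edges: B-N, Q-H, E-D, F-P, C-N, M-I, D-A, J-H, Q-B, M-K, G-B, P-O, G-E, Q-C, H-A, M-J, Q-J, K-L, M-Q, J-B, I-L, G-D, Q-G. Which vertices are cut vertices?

Removing M increases the component count from 2 to 3, so M is a cut vertex.
Removing P increases the component count from 2 to 3, so P is a cut vertex.
By contrast removing K leaves 2 components; it is not a cut vertex. No other vertex is a cut vertex either.

M, P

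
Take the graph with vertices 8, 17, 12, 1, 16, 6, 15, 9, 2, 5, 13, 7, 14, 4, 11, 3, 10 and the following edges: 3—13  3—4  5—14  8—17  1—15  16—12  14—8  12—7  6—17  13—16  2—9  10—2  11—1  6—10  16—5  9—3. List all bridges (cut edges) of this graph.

The edges on the cycle 6-10-2-9-3-13-16-5-14-8-17-6 are not bridges since each lies on that cycle.
But removing 15—1 disconnects 15 from 1; removing 4—3 disconnects 4 from 3; removing 12—16 disconnects 12 from 16; removing 11—1 disconnects 11 from 1 — these are bridges.
In total 5 edges are bridges.

1-11, 1-15, 12-16, 12-7, 3-4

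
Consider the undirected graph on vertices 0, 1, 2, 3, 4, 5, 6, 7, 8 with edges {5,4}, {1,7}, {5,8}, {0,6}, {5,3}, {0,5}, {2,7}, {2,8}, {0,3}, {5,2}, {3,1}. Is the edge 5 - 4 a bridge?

Yes

Removing 5 - 4 leaves no path between 5 and 4: the component count goes from 1 to 2. So it is a bridge.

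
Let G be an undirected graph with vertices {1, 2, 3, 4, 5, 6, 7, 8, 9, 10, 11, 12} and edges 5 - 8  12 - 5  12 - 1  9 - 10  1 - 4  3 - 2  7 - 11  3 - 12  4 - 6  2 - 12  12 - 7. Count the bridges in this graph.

8

The edges on the cycle 3-2-12-3 are not bridges since each lies on that cycle.
But removing 1 - 4 disconnects 1 from 4; removing 12 - 5 disconnects 12 from 5; removing 5 - 8 disconnects 5 from 8; removing 12 - 7 disconnects 12 from 7 — these are bridges.
In total 8 edges are bridges.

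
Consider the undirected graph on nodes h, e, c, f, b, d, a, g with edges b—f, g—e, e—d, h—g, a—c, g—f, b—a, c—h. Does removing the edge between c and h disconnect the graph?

No

After removing c—h, the path c-a-b-f-g-h still connects them, so the edge is not a bridge.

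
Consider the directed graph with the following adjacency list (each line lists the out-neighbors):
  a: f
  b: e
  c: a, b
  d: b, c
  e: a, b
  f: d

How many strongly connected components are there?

1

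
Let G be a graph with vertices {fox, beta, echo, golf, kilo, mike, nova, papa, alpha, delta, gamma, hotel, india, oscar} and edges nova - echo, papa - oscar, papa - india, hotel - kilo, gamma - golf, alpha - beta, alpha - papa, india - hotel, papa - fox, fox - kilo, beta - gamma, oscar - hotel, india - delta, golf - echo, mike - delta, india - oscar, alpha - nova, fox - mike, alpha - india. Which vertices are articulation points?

Removing alpha increases the component count from 1 to 2, so alpha is a cut vertex.
By contrast removing india leaves 1 component; it is not a cut vertex. No other vertex is a cut vertex either.

alpha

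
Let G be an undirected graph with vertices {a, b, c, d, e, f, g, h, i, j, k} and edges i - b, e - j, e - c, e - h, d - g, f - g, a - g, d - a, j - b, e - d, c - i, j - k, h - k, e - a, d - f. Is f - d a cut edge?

After removing f - d, the path f-g-d still connects them, so the edge is not a bridge.

No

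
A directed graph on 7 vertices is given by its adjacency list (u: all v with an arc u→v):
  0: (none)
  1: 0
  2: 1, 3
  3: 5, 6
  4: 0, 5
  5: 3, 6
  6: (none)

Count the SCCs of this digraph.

{3, 5} are all mutually reachable — one SCC of size 2.
{2} is an SCC by itself.
{4} is an SCC by itself.
{1} is an SCC by itself.
{6} is an SCC by itself.
(and 1 more singleton SCC)
That gives 6 strongly connected components.

6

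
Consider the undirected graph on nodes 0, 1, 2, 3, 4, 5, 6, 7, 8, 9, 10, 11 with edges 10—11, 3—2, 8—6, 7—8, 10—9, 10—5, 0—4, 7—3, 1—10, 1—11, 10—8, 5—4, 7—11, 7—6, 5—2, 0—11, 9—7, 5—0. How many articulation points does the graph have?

0

Removing 0, for instance, still leaves 1 component. No single vertex removal increases the component count — the graph has no articulation points.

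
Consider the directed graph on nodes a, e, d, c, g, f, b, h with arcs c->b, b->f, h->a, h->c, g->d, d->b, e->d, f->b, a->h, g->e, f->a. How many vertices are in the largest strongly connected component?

{a, b, c, f, h} are all mutually reachable — one SCC of size 5.
{g} is an SCC by itself.
{d} is an SCC by itself.
{e} is an SCC by itself.
The largest has 5 vertices.

5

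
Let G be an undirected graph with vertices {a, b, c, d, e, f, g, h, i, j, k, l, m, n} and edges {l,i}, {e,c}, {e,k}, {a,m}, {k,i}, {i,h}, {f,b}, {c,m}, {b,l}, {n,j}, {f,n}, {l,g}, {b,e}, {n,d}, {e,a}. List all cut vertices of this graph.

Removing b increases the component count from 1 to 2, so b is a cut vertex.
Removing e increases the component count from 1 to 2, so e is a cut vertex.
Removing f increases the component count from 1 to 2, so f is a cut vertex.
Likewise i, l, n are cut vertices.
By contrast removing m leaves 1 component; it is not a cut vertex. No other vertex is a cut vertex either.

b, e, f, i, l, n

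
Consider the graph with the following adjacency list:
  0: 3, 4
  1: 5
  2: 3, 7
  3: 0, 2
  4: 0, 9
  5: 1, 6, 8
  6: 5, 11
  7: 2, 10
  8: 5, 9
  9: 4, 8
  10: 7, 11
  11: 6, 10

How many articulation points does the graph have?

Removing 5 increases the component count from 1 to 2, so 5 is a cut vertex.
By contrast removing 4 leaves 1 component; it is not a cut vertex. No other vertex is a cut vertex either.

1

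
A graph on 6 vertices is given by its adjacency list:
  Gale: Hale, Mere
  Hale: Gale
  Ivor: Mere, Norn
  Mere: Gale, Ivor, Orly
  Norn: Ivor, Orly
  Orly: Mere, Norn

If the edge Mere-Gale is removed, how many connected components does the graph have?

Before removal there is 1 component.
Mere-Gale is a bridge — removing it separates Mere's side from Gale's side.
After removal: 2 components.

2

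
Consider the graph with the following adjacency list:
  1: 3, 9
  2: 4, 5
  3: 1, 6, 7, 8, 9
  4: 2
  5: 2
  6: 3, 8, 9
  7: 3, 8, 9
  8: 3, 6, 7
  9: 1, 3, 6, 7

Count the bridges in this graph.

2

The edges on the cycle 3-7-8-3 are not bridges since each lies on that cycle.
But removing 4-2 disconnects 4 from 2; removing 5-2 disconnects 5 from 2 — these are bridges.
That makes 2 bridges.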